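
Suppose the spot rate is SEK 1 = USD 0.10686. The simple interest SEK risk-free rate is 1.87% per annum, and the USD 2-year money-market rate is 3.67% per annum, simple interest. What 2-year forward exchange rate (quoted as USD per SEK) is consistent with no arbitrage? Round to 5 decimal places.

T = 2 years.
USD accumulates by 1 + 0.0367×2 = 1.073400.
SEK accumulates by 1 + 0.0187×2 = 1.037400.
So F = 0.10686 × 1.073400 / 1.037400 = 0.1105683 (USD/SEK).

0.11057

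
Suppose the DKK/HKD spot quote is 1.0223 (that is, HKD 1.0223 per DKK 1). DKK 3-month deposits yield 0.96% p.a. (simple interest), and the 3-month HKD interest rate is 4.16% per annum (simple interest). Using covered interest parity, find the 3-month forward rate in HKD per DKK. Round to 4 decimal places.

T = 3/12 years.
HKD growth factor: 1 + 0.0416×3/12 = 1.010400.
DKK growth factor: 1 + 0.0096×3/12 = 1.002400.
So F = 1.0223 × 1.010400 / 1.002400 = 1.030459 (HKD/DKK).

1.0305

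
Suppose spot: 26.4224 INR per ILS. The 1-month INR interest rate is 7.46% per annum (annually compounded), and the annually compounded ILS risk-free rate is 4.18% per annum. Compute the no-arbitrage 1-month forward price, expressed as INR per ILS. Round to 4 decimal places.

T = 1/12 years.
Growth of 1 INR over T: (1 + 0.0746)^(1/12) = 1.00601372.
ILS growth factor: (1 + 0.0418)^(1/12) = 1.00341833.
So F = 26.4224 × 1.00601372 / 1.00341833 = 26.490743 (INR/ILS).

26.4907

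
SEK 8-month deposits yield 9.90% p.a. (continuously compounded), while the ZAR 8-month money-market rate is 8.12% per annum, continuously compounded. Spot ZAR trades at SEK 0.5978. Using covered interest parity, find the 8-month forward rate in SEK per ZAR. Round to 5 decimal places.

T = 8/12 years.
SEK growth factor: e^(0.0990×8/12) = 1.0682267.
Growth of 1 ZAR over T: e^(0.0812×8/12) = 1.0556253.
CIP: F = S · (grow SEK)/(grow ZAR) = 0.5978 × 1.0682267/1.0556253 = 0.6049362 SEK per ZAR.

0.60494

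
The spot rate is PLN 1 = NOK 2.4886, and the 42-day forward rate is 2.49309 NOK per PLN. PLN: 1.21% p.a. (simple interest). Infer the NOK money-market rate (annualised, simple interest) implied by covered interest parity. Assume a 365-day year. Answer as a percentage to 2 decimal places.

2.78%

T = 42/365 years.
F/S = 2.49309/2.4886 = 1.0018042 = (growth of NOK) / (growth of PLN).
The PLN side grows by 1 + 0.0121×42/365 = 1.0013923.
So the NOK growth factor = 1.003199.
r = (1.003199 − 1)/(42/365) = 0.027801 → 2.78%.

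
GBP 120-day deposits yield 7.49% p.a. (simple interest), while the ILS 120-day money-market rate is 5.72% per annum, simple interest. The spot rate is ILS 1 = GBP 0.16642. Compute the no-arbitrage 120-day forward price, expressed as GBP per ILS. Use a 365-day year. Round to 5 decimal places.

T = 120/365 years.
Growth of 1 GBP over T: 1 + 0.0749×120/365 = 1.0246247.
ILS accumulates by 1 + 0.0572×120/365 = 1.0188055.
CIP: F = S · (grow GBP)/(grow ILS) = 0.16642 × 1.0246247/1.0188055 = 0.1673706 GBP per ILS.

0.16737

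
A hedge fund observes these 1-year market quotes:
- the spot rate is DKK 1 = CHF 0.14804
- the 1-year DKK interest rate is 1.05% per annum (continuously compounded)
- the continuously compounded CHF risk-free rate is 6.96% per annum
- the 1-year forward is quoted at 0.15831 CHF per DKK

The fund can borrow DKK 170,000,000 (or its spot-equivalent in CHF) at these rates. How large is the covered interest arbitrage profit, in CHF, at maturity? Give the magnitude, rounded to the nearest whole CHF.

CHF 215,968

T = 1 year.
Route A — deposit DKK, sell forward: 170,000,000 × 1.0105553184 × 0.15831 = CHF 27,196,772.12.
Route B — convert at spot, deposit CHF: 170,000,000 × 0.14804 × 1.0720792638 = CHF 26,980,804.42.
The quoted forward overvalues DKK, so borrow CHF, buy DKK at spot, deposit the DKK at 1.05%, and sell the proceeds forward at 0.15831.
The gap between the two covered legs is CHF 215,968.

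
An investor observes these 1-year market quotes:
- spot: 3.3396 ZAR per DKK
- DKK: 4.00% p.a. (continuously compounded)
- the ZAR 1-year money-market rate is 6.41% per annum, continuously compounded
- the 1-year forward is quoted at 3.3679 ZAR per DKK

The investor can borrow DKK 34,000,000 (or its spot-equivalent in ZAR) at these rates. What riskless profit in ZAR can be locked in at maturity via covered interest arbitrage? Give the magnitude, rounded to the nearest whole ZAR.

T = 1 year.
Keep in DKK, deliver into the forward: 34,000,000·1.04081077419·3.3679 = ZAR 119,181,784.62.
Swap to ZAR now, deposit: 34,000,000·3.3396·1.06619901333 = ZAR 121,063,059.65.
The quoted forward undervalues DKK, so borrow DKK, convert to ZAR at spot, deposit the ZAR at 6.41%, and buy DKK forward at 3.3679 to cover the loan.
The gap between the two covered legs is ZAR 1,881,275.

ZAR 1,881,275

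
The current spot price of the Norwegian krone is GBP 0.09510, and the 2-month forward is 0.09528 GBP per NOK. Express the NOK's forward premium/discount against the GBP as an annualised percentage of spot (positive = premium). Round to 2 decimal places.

T = 2/12 years.
NOK trades forward at +0.18927% vs spot over the period.
Annualise by dividing by T: 0.0018927 / (2/12) = 0.011356 → 1.14%.

+1.14%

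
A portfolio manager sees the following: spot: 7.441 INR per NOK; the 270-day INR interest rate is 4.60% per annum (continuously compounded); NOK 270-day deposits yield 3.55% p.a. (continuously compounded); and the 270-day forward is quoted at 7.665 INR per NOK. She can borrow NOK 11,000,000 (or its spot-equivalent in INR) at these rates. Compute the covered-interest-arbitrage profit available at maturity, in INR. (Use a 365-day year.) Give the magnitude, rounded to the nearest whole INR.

T = 270/365 years.
Keep in NOK, deliver into the forward: 11,000,000·1.0266081131·7.665 = INR 86,558,463.06.
Swap to INR now, deposit: 11,000,000·7.441·1.0346129519 = INR 84,684,104.73.
The quoted forward overvalues NOK, so borrow INR, buy NOK at spot, deposit the NOK at 3.55%, and sell the proceeds forward at 7.665.
Profit = 86,558,463.06 − 84,684,104.73 = INR 1,874,358.

INR 1,874,358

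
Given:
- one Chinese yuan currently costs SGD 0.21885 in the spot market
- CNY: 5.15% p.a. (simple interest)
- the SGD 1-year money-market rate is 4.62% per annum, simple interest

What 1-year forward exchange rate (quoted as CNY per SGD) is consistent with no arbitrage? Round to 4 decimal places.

T = 1 year.
SGD growth factor: 1 + 0.0462×1 = 1.046200.
CNY growth factor: 1 + 0.0515×1 = 1.051500.
CIP: F = S · (grow SGD)/(grow CNY) = 0.21885 × 1.046200/1.051500 = 0.2177469 SGD per CNY.
Invert for CNY per SGD: 1 / 0.2177469 = 4.5925.

4.5925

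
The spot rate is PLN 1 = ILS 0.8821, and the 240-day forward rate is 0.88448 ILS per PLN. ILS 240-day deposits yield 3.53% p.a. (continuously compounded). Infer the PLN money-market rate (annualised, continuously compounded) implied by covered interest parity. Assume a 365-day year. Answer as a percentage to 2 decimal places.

T = 240/365 years.
F/S = 0.88448/0.8821 = 1.0026981 = (growth of ILS) / (growth of PLN).
ILS growth factor: e^(0.0353×240/365) = 1.0234824.
That pins the PLN growth at 1.0207284.
r = ln(1.0207284)/(240/365) = 0.031202 → 3.12%.

3.12%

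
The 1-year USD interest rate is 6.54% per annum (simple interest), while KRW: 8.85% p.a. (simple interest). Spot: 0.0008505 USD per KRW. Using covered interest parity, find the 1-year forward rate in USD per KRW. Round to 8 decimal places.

0.00083245

T = 1 year.
Growth of 1 USD over T: 1 + 0.0654×1 = 1.065400.
KRW accumulates by 1 + 0.0885×1 = 1.088500.
Forward (USD per KRW) = 0.0008505 × 1.065400 / 1.088500 = 0.0008324508.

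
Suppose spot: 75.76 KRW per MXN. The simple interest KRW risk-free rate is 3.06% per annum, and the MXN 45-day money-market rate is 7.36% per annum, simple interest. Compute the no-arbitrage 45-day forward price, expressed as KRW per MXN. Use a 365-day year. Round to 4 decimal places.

75.3620

T = 45/365 years.
KRW accumulates by 1 + 0.0306×45/365 = 1.0037726.
MXN growth factor: 1 + 0.0736×45/365 = 1.00907397.
Forward (KRW per MXN) = 75.76 × 1.0037726 / 1.00907397 = 75.361980.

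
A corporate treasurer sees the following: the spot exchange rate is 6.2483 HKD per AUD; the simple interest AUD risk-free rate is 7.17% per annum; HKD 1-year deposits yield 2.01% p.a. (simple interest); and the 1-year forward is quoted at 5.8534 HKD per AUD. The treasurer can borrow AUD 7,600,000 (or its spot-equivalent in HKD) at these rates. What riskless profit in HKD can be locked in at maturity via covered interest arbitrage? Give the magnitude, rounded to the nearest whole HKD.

HKD 766,096

T = 1 year.
Route A — deposit AUD, sell forward: 7,600,000 × 1.071700 × 5.8534 = HKD 47,675,474.73.
Route B — convert at spot, deposit HKD: 7,600,000 × 6.2483 × 1.020100 = HKD 48,441,570.31.
The quoted forward undervalues AUD, so borrow AUD, convert to HKD at spot, deposit the HKD at 2.01%, and buy AUD forward at 5.8534 to cover the loan.
The gap between the two covered legs is HKD 766,096.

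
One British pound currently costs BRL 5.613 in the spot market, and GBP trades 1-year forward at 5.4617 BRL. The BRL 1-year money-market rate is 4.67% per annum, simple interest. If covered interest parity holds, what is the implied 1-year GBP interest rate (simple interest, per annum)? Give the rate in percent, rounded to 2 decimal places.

7.57%

T = 1 year.
By CIP, F/S equals the BRL-to-GBP growth ratio: 5.4617/5.613 = 0.9730447.
BRL growth factor: 1 + 0.0467×1 = 1.046700.
So the GBP growth factor = 1.0756957.
r = (1.0756957 − 1)/1 = 0.075696 → 7.57%.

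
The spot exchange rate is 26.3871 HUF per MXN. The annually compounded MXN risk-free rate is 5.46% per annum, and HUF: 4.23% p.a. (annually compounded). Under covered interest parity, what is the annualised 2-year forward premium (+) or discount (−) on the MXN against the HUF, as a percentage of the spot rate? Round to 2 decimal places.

-1.16%

T = 2 years.
CIP forward (HUF per MXN) = 26.3871 × 1.0863893/1.1121812 = 25.7751732.
(F − S)/S ÷ T = (25.7751732 − 26.3871)/26.3871/2 = -0.011595 → -1.16%.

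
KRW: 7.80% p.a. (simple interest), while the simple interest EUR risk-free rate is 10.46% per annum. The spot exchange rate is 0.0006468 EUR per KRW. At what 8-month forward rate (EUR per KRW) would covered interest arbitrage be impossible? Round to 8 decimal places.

0.00065770

T = 8/12 years.
EUR growth factor: 1 + 0.1046×8/12 = 1.0697333.
KRW accumulates by 1 + 0.0780×8/12 = 1.052000.
Forward (EUR per KRW) = 0.0006468 × 1.0697333 / 1.052000 = 0.0006577029.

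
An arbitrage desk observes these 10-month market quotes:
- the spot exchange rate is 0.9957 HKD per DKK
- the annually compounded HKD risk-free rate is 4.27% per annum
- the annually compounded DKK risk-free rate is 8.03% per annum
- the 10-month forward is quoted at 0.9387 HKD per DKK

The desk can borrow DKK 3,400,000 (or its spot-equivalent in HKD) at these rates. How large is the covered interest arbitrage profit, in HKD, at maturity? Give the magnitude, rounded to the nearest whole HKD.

T = 10/12 years.
Invest the DKK and cover forward: 3,400,000 × 1.066482287 × 0.9387 = HKD 3,403,763.54.
Convert at spot and invest in HKD: 3,400,000 × 0.9957 × 1.035458771 = HKD 3,505,421.41.
The quoted forward undervalues DKK, so borrow DKK, convert to HKD at spot, deposit the HKD at 4.27%, and buy DKK forward at 0.9387 to cover the loan.
Arbitrage profit = |3,403,763.54 − 3,505,421.41| = HKD 101,658.

HKD 101,658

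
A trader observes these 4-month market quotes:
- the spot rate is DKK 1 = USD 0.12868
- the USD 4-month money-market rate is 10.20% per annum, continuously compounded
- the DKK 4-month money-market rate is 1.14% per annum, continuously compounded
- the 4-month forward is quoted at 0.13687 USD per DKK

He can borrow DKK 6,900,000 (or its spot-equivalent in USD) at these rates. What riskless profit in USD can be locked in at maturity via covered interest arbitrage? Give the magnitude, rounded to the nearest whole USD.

USD 29,399

T = 4/12 years.
Invest the DKK and cover forward: 6,900,000 × 1.00380723 × 0.13687 = USD 947,998.56.
Convert at spot and invest in USD: 6,900,000 × 0.12868 × 1.03458461 = USD 918,599.40.
The quoted forward overvalues DKK, so borrow USD, buy DKK at spot, deposit the DKK at 1.14%, and sell the proceeds forward at 0.13687.
Profit = 947,998.56 − 918,599.40 = USD 29,399.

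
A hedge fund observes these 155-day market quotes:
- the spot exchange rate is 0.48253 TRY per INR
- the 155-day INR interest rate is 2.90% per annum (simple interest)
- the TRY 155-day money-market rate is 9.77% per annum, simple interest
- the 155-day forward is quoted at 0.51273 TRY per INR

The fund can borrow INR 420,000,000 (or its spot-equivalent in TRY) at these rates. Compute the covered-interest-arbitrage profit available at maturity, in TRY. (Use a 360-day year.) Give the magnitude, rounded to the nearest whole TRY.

TRY 6,847,783

T = 155/360 years.
Invest the INR and cover forward: 420,000,000 × 1.01248611111 × 0.51273 = TRY 218,035,441.57.
Convert at spot and invest in TRY: 420,000,000 × 0.48253 × 1.04206527778 = TRY 211,187,658.56.
The quoted forward overvalues INR, so borrow TRY, buy INR at spot, deposit the INR at 2.90%, and sell the proceeds forward at 0.51273.
The gap between the two covered legs is TRY 6,847,783.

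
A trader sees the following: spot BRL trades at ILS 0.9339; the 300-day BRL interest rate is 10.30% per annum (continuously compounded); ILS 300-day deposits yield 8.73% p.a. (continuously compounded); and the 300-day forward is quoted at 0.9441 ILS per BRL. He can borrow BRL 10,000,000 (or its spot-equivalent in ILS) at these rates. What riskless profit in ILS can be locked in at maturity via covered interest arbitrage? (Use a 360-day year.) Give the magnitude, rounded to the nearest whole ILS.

ILS 243,411

T = 300/360 years.
Keep in BRL, deliver into the forward: 10,000,000·1.089624709·0.9441 = ILS 10,287,146.88.
Swap to ILS now, deposit: 10,000,000·0.9339·1.075461638 = ILS 10,043,736.24.
The quoted forward overvalues BRL, so borrow ILS, buy BRL at spot, deposit the BRL at 10.30%, and sell the proceeds forward at 0.9441.
Arbitrage profit = |10,287,146.88 − 10,043,736.24| = ILS 243,411.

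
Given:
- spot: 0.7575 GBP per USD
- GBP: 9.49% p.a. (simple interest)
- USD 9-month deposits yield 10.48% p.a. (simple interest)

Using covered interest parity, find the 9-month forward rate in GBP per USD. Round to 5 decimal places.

T = 9/12 years.
Growth of 1 GBP over T: 1 + 0.0949×9/12 = 1.071175.
USD accumulates by 1 + 0.1048×9/12 = 1.078600.
So F = 0.7575 × 1.071175 / 1.078600 = 0.7522854 (GBP/USD).

0.75229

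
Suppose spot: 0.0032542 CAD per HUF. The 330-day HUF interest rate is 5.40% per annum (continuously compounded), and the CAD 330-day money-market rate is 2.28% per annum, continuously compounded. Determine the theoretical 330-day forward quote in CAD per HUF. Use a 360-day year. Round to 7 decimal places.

0.0031624

T = 330/360 years.
CAD growth factor: e^(0.0228×330/360) = 1.0211199.
Growth of 1 HUF over T: e^(0.0540×330/360) = 1.0507456.
CIP: F = S · (grow CAD)/(grow HUF) = 0.0032542 × 1.0211199/1.0507456 = 0.003162448 CAD per HUF.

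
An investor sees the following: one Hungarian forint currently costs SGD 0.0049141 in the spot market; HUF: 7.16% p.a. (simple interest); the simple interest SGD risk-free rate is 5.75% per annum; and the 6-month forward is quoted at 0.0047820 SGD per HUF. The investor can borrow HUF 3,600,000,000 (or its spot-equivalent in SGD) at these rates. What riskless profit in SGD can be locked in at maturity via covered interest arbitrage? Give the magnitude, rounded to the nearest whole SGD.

T = 6/12 years.
Invest the HUF and cover forward: 3,600,000,000 × 1.035800 × 0.0047820 = SGD 17,831,504.16.
Convert at spot and invest in SGD: 3,600,000,000 × 0.0049141 × 1.028750 = SGD 18,199,369.35.
The quoted forward undervalues HUF, so borrow HUF, convert to SGD at spot, deposit the SGD at 5.75%, and buy HUF forward at 0.0047820 to cover the loan.
Arbitrage profit = |17,831,504.16 − 18,199,369.35| = SGD 367,865.

SGD 367,865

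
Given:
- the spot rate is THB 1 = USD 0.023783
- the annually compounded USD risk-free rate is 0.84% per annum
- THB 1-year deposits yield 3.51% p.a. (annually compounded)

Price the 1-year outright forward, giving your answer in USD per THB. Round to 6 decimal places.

T = 1 year.
USD accumulates by (1 + 0.0084)^1 = 1.008400.
THB growth factor: (1 + 0.0351)^1 = 1.035100.
Forward (USD per THB) = 0.023783 × 1.008400 / 1.035100 = 0.02316953.

0.023170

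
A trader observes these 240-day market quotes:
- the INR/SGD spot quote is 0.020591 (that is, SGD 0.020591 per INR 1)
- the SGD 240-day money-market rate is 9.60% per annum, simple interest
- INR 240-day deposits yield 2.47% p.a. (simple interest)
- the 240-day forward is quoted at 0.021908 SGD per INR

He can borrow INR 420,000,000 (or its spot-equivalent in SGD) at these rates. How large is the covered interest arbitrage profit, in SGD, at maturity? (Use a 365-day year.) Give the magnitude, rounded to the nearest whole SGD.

T = 240/365 years.
Keep in INR, deliver into the forward: 420,000,000·1.016241096·0.021908 = SGD 9,350,800.17.
Swap to SGD now, deposit: 420,000,000·0.020591·1.063123288 = SGD 9,194,124.08.
The quoted forward overvalues INR, so borrow SGD, buy INR at spot, deposit the INR at 2.47%, and sell the proceeds forward at 0.021908.
Arbitrage profit = |9,350,800.17 − 9,194,124.08| = SGD 156,676.

SGD 156,676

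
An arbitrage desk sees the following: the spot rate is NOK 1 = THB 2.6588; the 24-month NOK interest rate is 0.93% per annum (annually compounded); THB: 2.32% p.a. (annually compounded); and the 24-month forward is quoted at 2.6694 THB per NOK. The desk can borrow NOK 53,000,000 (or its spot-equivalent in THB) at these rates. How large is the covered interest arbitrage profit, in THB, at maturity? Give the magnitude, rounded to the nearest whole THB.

THB 3,408,837

T = 2 years.
Invest the NOK and cover forward: 53,000,000 × 1.01868649 × 2.6694 = THB 144,121,930.97.
Convert at spot and invest in THB: 53,000,000 × 2.6588 × 1.04693824 = THB 147,530,767.80.
The quoted forward undervalues NOK, so borrow NOK, convert to THB at spot, deposit the THB at 2.32%, and buy NOK forward at 2.6694 to cover the loan.
Arbitrage profit = |144,121,930.97 − 147,530,767.80| = THB 3,408,837.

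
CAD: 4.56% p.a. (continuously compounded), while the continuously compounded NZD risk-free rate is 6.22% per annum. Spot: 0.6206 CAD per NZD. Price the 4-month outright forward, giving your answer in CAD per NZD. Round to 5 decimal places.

T = 4/12 years.
CAD accumulates by e^(0.0456×4/12) = 1.0153161.
NZD growth factor: e^(0.0622×4/12) = 1.0209498.
CIP: F = S · (grow CAD)/(grow NZD) = 0.6206 × 1.0153161/1.0209498 = 0.6171755 CAD per NZD.

0.61718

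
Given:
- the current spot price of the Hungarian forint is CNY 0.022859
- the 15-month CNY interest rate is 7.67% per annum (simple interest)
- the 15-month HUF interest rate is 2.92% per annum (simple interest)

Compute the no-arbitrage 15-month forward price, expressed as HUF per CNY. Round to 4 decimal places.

T = 15/12 years.
CNY accumulates by 1 + 0.0767×15/12 = 1.095875.
Growth of 1 HUF over T: 1 + 0.0292×15/12 = 1.036500.
CIP: F = S · (grow CNY)/(grow HUF) = 0.022859 × 1.095875/1.036500 = 0.024168458 CNY per HUF.
Invert for HUF per CNY: 1 / 0.024168458 = 41.3762.

41.3762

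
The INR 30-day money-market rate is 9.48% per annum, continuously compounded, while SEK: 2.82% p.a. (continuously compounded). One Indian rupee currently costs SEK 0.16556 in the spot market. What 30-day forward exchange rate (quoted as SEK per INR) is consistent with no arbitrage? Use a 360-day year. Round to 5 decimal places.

T = 30/360 years.
Growth of 1 SEK over T: e^(0.0282×30/360) = 1.0023528.
INR growth factor: e^(0.0948×30/360) = 1.0079313.
Forward (SEK per INR) = 0.16556 × 1.0023528 / 1.0079313 = 0.1646437.

0.16464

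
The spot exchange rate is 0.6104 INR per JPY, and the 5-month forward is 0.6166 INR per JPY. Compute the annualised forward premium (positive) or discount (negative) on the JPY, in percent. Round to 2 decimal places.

T = 5/12 years.
(F − S)/S = (0.6166 − 0.6104)/0.6104 = 0.0101573.
×(1/T) gives 2.44% p.a.

+2.44%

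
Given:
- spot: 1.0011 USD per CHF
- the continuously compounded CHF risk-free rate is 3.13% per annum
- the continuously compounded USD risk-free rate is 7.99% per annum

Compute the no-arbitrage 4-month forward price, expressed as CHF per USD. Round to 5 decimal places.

T = 4/12 years.
Growth of 1 USD over T: e^(0.0799×4/12) = 1.0269912.
CHF growth factor: e^(0.0313×4/12) = 1.010488.
CIP: F = S · (grow USD)/(grow CHF) = 1.0011 × 1.0269912/1.010488 = 1.017450 USD per CHF.
Quoted the other way: 1/1.017450 = 0.98285 CHF per USD.

0.98285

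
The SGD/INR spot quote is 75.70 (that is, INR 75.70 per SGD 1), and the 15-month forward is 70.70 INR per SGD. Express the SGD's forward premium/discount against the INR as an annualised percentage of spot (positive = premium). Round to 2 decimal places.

-5.28%

T = 15/12 years.
(F − S)/S = (70.70 − 75.7)/75.7 = -0.0660502.
Per annum: -0.0660502 / (15/12) = -0.052840 = -5.28%.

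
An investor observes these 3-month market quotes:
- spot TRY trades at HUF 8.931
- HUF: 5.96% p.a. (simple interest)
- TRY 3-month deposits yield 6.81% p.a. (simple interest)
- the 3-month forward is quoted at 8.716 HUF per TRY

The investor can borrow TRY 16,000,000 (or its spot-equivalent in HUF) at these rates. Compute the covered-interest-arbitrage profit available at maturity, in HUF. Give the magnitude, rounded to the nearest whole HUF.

T = 3/12 years.
Route A — deposit TRY, sell forward: 16,000,000 × 1.017025 × 8.716 = HUF 141,830,238.40.
Route B — convert at spot, deposit HUF: 16,000,000 × 8.931 × 1.014900 = HUF 145,025,150.40.
The quoted forward undervalues TRY, so borrow TRY, convert to HUF at spot, deposit the HUF at 5.96%, and buy TRY forward at 8.716 to cover the loan.
The gap between the two covered legs is HUF 3,194,912.

HUF 3,194,912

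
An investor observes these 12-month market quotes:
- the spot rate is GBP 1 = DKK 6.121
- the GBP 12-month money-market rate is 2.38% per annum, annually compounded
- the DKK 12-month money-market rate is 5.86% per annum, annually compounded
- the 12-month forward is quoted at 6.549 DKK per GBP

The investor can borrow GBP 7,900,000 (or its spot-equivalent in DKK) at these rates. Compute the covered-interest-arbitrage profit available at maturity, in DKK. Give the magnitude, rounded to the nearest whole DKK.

T = 1 year.
Keep in GBP, deliver into the forward: 7,900,000·1.023800·6.549 = DKK 52,968,442.98.
Swap to DKK now, deposit: 7,900,000·6.121·1.058600 = DKK 51,189,555.74.
The quoted forward overvalues GBP, so borrow DKK, buy GBP at spot, deposit the GBP at 2.38%, and sell the proceeds forward at 6.549.
Arbitrage profit = |52,968,442.98 − 51,189,555.74| = DKK 1,778,887.

DKK 1,778,887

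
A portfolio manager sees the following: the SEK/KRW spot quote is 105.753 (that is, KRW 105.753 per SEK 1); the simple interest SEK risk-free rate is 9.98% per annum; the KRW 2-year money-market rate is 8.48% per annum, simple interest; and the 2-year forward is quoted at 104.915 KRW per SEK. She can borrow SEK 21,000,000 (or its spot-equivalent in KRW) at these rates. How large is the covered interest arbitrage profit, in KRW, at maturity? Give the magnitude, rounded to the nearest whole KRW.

KRW 45,513,829

T = 2 years.
Route A — deposit SEK, sell forward: 21,000,000 × 1.199600 × 104.915 = KRW 2,642,976,714.00.
Route B — convert at spot, deposit KRW: 21,000,000 × 105.753 × 1.169600 = KRW 2,597,462,884.80.
The quoted forward overvalues SEK, so borrow KRW, buy SEK at spot, deposit the SEK at 9.98%, and sell the proceeds forward at 104.915.
Profit = 2,642,976,714.00 − 2,597,462,884.80 = KRW 45,513,829.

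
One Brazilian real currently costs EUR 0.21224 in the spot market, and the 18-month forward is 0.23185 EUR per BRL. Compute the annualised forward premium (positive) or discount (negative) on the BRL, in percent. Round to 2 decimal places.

T = 18/12 years.
(F − S)/S = (0.23185 − 0.21224)/0.21224 = 0.0923954.
×(1/T) gives 6.16% p.a.

+6.16%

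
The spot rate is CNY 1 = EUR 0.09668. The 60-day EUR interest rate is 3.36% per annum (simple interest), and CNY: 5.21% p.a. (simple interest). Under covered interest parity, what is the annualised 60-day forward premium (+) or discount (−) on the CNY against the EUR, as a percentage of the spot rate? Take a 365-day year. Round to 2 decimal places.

T = 60/365 years.
F = S · g_EUR/g_CNY = 0.09668 × 1.0055233/1.0085644 = 0.09638848.
(F − S)/S ÷ T = (0.09638848 − 0.09668)/0.09668/(60/365) = -0.018343 → -1.83%.

-1.83%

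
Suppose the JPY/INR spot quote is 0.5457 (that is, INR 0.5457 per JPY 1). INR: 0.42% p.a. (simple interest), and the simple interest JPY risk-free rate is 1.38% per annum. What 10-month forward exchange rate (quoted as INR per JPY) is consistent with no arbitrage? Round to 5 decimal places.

T = 10/12 years.
INR accumulates by 1 + 0.0042×10/12 = 1.003500.
JPY growth factor: 1 + 0.0138×10/12 = 1.011500.
CIP: F = S · (grow INR)/(grow JPY) = 0.5457 × 1.003500/1.011500 = 0.5413840 INR per JPY.

0.54138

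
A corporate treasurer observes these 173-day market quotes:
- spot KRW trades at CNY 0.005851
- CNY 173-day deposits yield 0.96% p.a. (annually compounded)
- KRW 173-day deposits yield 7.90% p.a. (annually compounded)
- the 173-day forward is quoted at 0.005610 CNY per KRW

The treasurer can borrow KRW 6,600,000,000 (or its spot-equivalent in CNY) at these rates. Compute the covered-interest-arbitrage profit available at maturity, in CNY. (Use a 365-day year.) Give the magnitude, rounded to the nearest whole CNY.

T = 173/365 years.
Route A — deposit KRW, sell forward: 6,600,000,000 × 1.0366956115 × 0.005610 = CNY 38,384,691.71.
Route B — convert at spot, deposit CNY: 6,600,000,000 × 0.005851 × 1.004538704 = CNY 38,791,869.32.
The quoted forward undervalues KRW, so borrow KRW, convert to CNY at spot, deposit the CNY at 0.96%, and buy KRW forward at 0.005610 to cover the loan.
The gap between the two covered legs is CNY 407,178.

CNY 407,178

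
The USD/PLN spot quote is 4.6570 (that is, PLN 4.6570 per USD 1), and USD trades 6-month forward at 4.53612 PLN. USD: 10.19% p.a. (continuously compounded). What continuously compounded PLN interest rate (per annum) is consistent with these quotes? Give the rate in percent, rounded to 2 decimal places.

4.93%

T = 6/12 years.
CIP gives F = S · g_PLN/g_USD, so g_PLN/g_USD = 4.53612/4.657 = 0.9740434.
USD growth factor: e^(0.1019×6/12) = 1.0522703.
Hence g_PLN = 1.0249569.
Take logs: ln 1.0249569 / (6/12) = 0.049301, so 4.93%.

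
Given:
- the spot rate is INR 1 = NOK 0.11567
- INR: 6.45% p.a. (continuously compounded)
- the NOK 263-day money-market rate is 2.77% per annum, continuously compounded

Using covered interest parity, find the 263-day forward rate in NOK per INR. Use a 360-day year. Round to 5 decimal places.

0.11260

T = 263/360 years.
NOK accumulates by e^(0.0277×263/360) = 1.0204425.
Growth of 1 INR over T: e^(0.0645×263/360) = 1.0482487.
So F = 0.11567 × 1.0204425 / 1.0482487 = 0.1126017 (NOK/INR).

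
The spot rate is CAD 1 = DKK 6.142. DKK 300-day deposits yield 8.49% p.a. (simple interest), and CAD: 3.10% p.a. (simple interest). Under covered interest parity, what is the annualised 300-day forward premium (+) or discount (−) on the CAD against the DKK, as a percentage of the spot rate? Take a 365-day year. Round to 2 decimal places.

+5.26%

T = 300/365 years.
No-arbitrage forward: 6.142 × 1.0697808 / 1.0254795 = 6.407338 DKK/CAD.
(F − S)/S ÷ T = (6.407338 − 6.142)/6.142/(300/365) = 0.052561 → 5.26%.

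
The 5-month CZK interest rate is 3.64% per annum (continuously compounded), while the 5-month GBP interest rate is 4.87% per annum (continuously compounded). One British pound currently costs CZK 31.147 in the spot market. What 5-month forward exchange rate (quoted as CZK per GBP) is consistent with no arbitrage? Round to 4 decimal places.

T = 5/12 years.
Growth of 1 CZK over T: e^(0.0364×5/12) = 1.01528226.
Growth of 1 GBP over T: e^(0.0487×5/12) = 1.02049894.
Forward (CZK per GBP) = 31.147 × 1.01528226 / 1.02049894 = 30.987780.

30.9878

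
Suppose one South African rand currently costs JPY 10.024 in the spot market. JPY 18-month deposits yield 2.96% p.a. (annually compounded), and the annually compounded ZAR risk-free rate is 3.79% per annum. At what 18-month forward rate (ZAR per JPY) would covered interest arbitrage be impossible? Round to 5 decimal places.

T = 18/12 years.
Growth of 1 JPY over T: (1 + 0.0296)^(18/12) = 1.044727.
Growth of 1 ZAR over T: (1 + 0.0379)^(18/12) = 1.0573853.
Forward (JPY per ZAR) = 10.024 × 1.044727 / 1.0573853 = 9.903999.
Invert for ZAR per JPY: 1 / 9.903999 = 0.10097.

0.10097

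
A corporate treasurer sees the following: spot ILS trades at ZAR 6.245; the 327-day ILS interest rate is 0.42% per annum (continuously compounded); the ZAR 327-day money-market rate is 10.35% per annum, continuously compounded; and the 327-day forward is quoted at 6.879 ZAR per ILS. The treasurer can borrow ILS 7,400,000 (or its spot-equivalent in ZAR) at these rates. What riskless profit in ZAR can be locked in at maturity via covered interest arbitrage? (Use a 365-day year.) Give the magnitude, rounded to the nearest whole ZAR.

T = 327/365 years.
Route A — deposit ILS, sell forward: 7,400,000 × 1.0037698277 × 6.879 = ZAR 51,096,501.57.
Route B — convert at spot, deposit ZAR: 7,400,000 × 6.245 × 1.097159599 = ZAR 50,703,036.55.
The quoted forward overvalues ILS, so borrow ZAR, buy ILS at spot, deposit the ILS at 0.42%, and sell the proceeds forward at 6.879.
Profit = 51,096,501.57 − 50,703,036.55 = ZAR 393,465.

ZAR 393,465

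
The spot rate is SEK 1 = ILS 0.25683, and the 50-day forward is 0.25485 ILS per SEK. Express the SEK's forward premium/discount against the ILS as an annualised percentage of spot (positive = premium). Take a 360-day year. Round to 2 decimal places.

T = 50/360 years.
(F − S)/S = (0.25485 − 0.25683)/0.25683 = -0.0077094.
×(1/T) gives -5.55% p.a.

-5.55%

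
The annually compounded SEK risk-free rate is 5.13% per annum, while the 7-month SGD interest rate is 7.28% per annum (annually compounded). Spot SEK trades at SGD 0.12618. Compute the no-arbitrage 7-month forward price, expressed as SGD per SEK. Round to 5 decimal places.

0.12768

T = 7/12 years.
SGD accumulates by (1 + 0.0728)^(7/12) = 1.0418438.
SEK accumulates by (1 + 0.0513)^(7/12) = 1.0296127.
So F = 0.12618 × 1.0418438 / 1.0296127 = 0.1276789 (SGD/SEK).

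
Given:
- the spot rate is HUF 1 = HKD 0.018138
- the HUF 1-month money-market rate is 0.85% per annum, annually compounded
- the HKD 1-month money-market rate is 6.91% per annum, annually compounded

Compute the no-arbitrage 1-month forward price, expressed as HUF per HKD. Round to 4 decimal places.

54.8654

T = 1/12 years.
HKD growth factor: (1 + 0.0691)^(1/12) = 1.00558363.
Growth of 1 HUF over T: (1 + 0.0085)^(1/12) = 1.00070559.
Forward (HKD per HUF) = 0.018138 × 1.00558363 / 1.00070559 = 0.018226416.
Invert for HUF per HKD: 1 / 0.018226416 = 54.8654.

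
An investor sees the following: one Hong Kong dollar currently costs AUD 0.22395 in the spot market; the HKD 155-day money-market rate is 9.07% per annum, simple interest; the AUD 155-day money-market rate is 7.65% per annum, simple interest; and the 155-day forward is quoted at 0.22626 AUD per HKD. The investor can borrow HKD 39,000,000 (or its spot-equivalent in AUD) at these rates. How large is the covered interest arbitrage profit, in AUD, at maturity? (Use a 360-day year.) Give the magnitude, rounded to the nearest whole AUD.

AUD 147,007

T = 155/360 years.
Route A — deposit HKD, sell forward: 39,000,000 × 1.039051389 × 0.22626 = AUD 9,168,734.92.
Route B — convert at spot, deposit AUD: 39,000,000 × 0.22395 × 1.0329375 = AUD 9,021,727.77.
The quoted forward overvalues HKD, so borrow AUD, buy HKD at spot, deposit the HKD at 9.07%, and sell the proceeds forward at 0.22626.
The gap between the two covered legs is AUD 147,007.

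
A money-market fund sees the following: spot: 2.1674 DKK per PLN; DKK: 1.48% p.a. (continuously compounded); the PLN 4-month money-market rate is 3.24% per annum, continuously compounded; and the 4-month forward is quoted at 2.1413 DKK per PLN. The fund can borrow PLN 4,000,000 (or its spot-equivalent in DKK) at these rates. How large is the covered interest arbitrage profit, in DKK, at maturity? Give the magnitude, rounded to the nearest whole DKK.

DKK 54,270

T = 4/12 years.
Invest the PLN and cover forward: 4,000,000 × 1.010858531 × 2.1413 = DKK 8,658,205.49.
Convert at spot and invest in DKK: 4,000,000 × 2.1674 × 1.004945522 = DKK 8,712,475.70.
The quoted forward undervalues PLN, so borrow PLN, convert to DKK at spot, deposit the DKK at 1.48%, and buy PLN forward at 2.1413 to cover the loan.
Profit = 8,712,475.70 − 8,658,205.49 = DKK 54,270.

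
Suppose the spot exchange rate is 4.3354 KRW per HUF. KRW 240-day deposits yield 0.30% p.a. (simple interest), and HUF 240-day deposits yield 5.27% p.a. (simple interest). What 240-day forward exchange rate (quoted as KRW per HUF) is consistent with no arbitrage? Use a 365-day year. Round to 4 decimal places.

T = 240/365 years.
KRW accumulates by 1 + 0.0030×240/365 = 1.0019726.
HUF growth factor: 1 + 0.0527×240/365 = 1.0346521.
So F = 4.3354 × 1.0019726 / 1.0346521 = 4.198466 (KRW/HUF).

4.1985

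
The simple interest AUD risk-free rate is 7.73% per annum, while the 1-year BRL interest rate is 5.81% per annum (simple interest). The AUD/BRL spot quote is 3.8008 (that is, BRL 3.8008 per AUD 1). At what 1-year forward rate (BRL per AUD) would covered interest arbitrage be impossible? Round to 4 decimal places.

3.7331

T = 1 year.
BRL growth factor: 1 + 0.0581×1 = 1.058100.
AUD accumulates by 1 + 0.0773×1 = 1.077300.
CIP: F = S · (grow BRL)/(grow AUD) = 3.8008 × 1.058100/1.077300 = 3.733061 BRL per AUD.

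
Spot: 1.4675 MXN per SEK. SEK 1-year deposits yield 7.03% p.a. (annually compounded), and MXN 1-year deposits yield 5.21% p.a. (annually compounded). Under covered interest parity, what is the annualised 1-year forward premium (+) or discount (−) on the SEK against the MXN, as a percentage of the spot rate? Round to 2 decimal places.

T = 1 year.
No-arbitrage forward: 1.4675 × 1.052100 / 1.070300 = 1.4425458 MXN/SEK.
Annualised premium = (F − S)/S × (1/T) = (1.4425458 − 1.4675)/1.4675 ÷ 1 = -1.70%.

-1.70%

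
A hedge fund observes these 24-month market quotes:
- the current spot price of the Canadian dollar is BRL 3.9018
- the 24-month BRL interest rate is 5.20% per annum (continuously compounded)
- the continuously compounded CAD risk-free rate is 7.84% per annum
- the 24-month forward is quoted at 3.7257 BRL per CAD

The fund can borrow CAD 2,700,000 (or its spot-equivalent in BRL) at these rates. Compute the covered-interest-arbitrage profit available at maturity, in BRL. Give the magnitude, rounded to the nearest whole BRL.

BRL 77,603

T = 2 years.
Keep in CAD, deliver into the forward: 2,700,000·1.1697616382·3.7257 = BRL 11,767,088.53.
Swap to BRL now, deposit: 2,700,000·3.9018·1.1096004549 = BRL 11,689,485.45.
The quoted forward overvalues CAD, so borrow BRL, buy CAD at spot, deposit the CAD at 7.84%, and sell the proceeds forward at 3.7257.
Profit = 11,767,088.53 − 11,689,485.45 = BRL 77,603.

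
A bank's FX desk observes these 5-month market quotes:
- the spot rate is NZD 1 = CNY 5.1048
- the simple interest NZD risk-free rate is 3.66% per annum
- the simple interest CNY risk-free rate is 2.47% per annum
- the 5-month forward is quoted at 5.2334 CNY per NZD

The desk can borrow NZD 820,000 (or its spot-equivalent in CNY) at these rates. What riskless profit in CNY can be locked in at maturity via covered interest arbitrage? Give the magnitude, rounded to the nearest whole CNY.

T = 5/12 years.
Invest the NZD and cover forward: 820,000 × 1.015250 × 5.2334 = CNY 4,356,831.67.
Convert at spot and invest in CNY: 820,000 × 5.1048 × 1.010291667 = CNY 4,229,016.26.
The quoted forward overvalues NZD, so borrow CNY, buy NZD at spot, deposit the NZD at 3.66%, and sell the proceeds forward at 5.2334.
The gap between the two covered legs is CNY 127,815.

CNY 127,815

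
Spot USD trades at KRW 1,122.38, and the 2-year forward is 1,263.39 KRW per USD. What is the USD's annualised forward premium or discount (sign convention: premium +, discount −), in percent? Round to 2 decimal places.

T = 2 years.
USD trades forward at +12.56348% vs spot over the period.
×(1/T) gives 6.28% p.a.

+6.28%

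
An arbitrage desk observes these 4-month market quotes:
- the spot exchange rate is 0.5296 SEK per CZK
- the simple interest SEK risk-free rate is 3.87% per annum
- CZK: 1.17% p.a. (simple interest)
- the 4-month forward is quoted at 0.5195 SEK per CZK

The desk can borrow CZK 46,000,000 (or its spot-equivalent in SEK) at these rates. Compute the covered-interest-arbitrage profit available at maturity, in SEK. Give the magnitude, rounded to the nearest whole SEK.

SEK 685,666

T = 4/12 years.
Route A — deposit CZK, sell forward: 46,000,000 × 1.003900 × 0.5195 = SEK 23,990,198.30.
Route B — convert at spot, deposit SEK: 46,000,000 × 0.5296 × 1.012900 = SEK 24,675,864.64.
The quoted forward undervalues CZK, so borrow CZK, convert to SEK at spot, deposit the SEK at 3.87%, and buy CZK forward at 0.5195 to cover the loan.
Profit = 24,675,864.64 − 23,990,198.30 = SEK 685,666.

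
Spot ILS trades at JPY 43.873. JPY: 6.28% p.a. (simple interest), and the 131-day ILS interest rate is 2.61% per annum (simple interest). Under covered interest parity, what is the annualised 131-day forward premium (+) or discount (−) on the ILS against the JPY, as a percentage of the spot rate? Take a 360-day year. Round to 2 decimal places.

T = 131/360 years.
No-arbitrage forward: 43.873 × 1.0228522 / 1.0094975 = 44.453398 JPY/ILS.
(F − S)/S ÷ T = (44.453398 − 43.873)/43.873/(131/360) = 0.036355 → 3.64%.

+3.64%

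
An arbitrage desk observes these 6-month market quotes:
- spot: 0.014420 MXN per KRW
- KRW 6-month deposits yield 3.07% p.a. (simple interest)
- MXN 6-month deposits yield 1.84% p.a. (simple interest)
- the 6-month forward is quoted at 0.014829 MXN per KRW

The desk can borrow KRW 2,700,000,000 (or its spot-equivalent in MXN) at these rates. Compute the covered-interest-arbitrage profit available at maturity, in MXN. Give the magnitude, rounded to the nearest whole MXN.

T = 6/12 years.
Invest the KRW and cover forward: 2,700,000,000 × 1.015350 × 0.014829 = MXN 40,652,887.91.
Convert at spot and invest in MXN: 2,700,000,000 × 0.014420 × 1.009200 = MXN 39,292,192.80.
The quoted forward overvalues KRW, so borrow MXN, buy KRW at spot, deposit the KRW at 3.07%, and sell the proceeds forward at 0.014829.
Arbitrage profit = |40,652,887.91 − 39,292,192.80| = MXN 1,360,695.

MXN 1,360,695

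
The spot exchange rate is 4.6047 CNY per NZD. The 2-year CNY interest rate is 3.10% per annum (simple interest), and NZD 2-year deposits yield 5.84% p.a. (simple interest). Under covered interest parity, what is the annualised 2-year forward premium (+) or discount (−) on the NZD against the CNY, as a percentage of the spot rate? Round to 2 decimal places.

T = 2 years.
CIP forward (CNY per NZD) = 4.6047 × 1.062000/1.116800 = 4.3787530.
(F − S)/S ÷ T = (4.3787530 − 4.6047)/4.6047/2 = -0.024534 → -2.45%.

-2.45%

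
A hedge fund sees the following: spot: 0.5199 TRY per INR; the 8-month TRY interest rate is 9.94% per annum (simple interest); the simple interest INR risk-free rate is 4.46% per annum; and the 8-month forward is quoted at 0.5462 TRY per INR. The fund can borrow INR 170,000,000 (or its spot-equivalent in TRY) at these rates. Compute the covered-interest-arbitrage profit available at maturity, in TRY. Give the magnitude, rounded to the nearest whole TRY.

T = 8/12 years.
Route A — deposit INR, sell forward: 170,000,000 × 1.0297333333 × 0.5462 = TRY 95,614,858.93.
Route B — convert at spot, deposit TRY: 170,000,000 × 0.5199 × 1.0662666667 = TRY 94,239,846.80.
The quoted forward overvalues INR, so borrow TRY, buy INR at spot, deposit the INR at 4.46%, and sell the proceeds forward at 0.5462.
The gap between the two covered legs is TRY 1,375,012.

TRY 1,375,012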